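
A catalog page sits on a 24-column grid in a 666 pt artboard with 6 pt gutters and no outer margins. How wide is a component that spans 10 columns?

274 pt

24 columns + 23 gutters: 24c + 23·6 = 666.
24c = 666 − 138 = 528, so c = 22 pt.
10 columns plus 9 gutters: 220 + 54 = 274 pt.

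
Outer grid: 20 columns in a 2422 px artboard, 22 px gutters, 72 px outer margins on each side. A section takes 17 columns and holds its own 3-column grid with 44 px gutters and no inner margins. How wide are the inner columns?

615 px

Subtract both margins: 2422 − 2·72 = 2278 px.
Subtracting 19 gutters of 22 leaves 1860 for 20 columns, so c = 93 px.
17 columns plus 16 gutters: 1581 + 352 = 1933 px.
Subtracting 2 gutters of 44 leaves 1845 for 3 columns, so d = 615 px.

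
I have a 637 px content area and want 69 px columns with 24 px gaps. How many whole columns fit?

k columns need k·69 + (k−1)·24 = k·93 − 24.
k·93 − 24 ≤ 637 → k ≤ 661 / 93 ≈ 7.11, so k = 7.

7 columns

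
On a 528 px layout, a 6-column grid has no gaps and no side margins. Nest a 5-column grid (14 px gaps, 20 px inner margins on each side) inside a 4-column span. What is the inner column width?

51.2 px

528 / 6 = 88 px per column.
4-column span = 4·88 = 352 px.
Inner content = 352 − 2·20 = 312 px.
5 columns + 4 gaps: 5d + 4·14 = 312.
5d = 312 − 56 = 256, so d = 51.2 px.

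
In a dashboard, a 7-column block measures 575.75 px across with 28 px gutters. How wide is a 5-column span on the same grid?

7c + 6·28 = 575.75 → 7c = 407.75 → c = 58.25 px.
5 columns plus 4 gutters: 291.25 + 112 = 403.25 px.

403.25 px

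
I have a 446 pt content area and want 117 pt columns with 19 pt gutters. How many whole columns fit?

3 columns

Each extra column adds 117 + 19 = 136 pt.
(446 + 19) / 136 = 3.42, so 3 columns fit.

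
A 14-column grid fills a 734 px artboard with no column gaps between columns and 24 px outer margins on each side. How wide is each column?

Content width = 734 − 2·24 = 686 px.
686 / 14 = 49 px per column.

49 px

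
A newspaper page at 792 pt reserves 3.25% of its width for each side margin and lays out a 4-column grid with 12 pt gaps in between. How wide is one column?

176.13 pt

Each margin = 3.25% of 792 = 25.74 pt; content = 792 − 2·25.74 = 740.52 pt.
Subtracting 3 gaps of 12 leaves 704.52 for 4 columns, so c = 176.13 pt.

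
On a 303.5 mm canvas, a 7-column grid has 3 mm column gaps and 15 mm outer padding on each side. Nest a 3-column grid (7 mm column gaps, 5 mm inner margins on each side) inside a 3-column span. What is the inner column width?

Outer content = 303.5 − 2·15 = 273.5 mm.
273.5 − 6·3 = 255.5; ÷7 gives c = 36.5 mm.
3-column span = 3·36.5 + 2·3 = 115.5 mm.
Inner content = 115.5 − 2·5 = 105.5 mm.
105.5 − 2·7 = 91.5; ÷3 gives d = 30.5 mm.

30.5 mm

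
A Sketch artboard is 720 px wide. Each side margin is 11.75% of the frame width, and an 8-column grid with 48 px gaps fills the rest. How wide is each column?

Margins: 11.75% × 720 = 84.6 px each, so content = 720 − 169.2 = 550.8 px.
550.8 − 7·48 = 214.8; ÷8 gives c = 26.85 px.

26.85 px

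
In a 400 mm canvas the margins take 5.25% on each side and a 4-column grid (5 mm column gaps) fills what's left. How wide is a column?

85.75 mm

Margins: 5.25% × 400 = 21 mm each, so content = 400 − 42 = 358 mm.
358 − 3·5 = 343; ÷4 gives c = 85.75 mm.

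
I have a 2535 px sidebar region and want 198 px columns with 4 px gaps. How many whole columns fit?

12 columns: 12·198 + 11·4 = 2420 px ≤ 2535.
13 columns: 2622 px > 2535. So 12.

12 columns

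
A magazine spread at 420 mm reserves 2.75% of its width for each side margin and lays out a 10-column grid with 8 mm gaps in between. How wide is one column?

Each margin = 2.75% of 420 = 11.55 mm; content = 420 − 2·11.55 = 396.9 mm.
10 columns + 9 gaps: 10c + 9·8 = 396.9.
10c = 396.9 − 72 = 324.9, so c = 32.49 mm.

32.49 mm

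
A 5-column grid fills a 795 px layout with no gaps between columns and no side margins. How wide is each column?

5c = 795 → c = 159 px.

159 px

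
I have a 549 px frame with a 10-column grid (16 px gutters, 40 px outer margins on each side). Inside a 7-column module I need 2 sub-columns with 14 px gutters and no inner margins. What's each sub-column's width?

Outer content = 549 − 2·40 = 469 px.
Subtracting 9 gutters of 16 leaves 325 for 10 columns, so c = 32.5 px.
7 columns plus 6 gutters: 227.5 + 96 = 323.5 px.
2d + 1·14 = 323.5 → 2d = 309.5 → d = 154.75 px.

154.75 px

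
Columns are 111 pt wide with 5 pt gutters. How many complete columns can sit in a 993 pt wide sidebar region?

8 columns

k columns need k·111 + (k−1)·5 = k·116 − 5.
k·116 − 5 ≤ 993 → k ≤ 998 / 116 ≈ 8.60, so k = 8.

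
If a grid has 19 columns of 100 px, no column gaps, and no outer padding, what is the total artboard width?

Total width: 19·100 = 1900 px.

1900 px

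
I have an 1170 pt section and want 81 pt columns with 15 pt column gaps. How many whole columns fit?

Each extra column adds 81 + 15 = 96 pt.
(1170 + 15) / 96 = 12.34, so 12 columns fit.

12 columns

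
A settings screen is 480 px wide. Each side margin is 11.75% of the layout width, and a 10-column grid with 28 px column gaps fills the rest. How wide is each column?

11.52 px

480 × (1 − 2·11.75%) = 480 × 76.5% = 367.2 px for the columns.
367.2 − 9·28 = 115.2; ÷10 gives c = 11.52 px.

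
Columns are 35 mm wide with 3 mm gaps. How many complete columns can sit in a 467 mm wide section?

12 columns

Each extra column adds 35 + 3 = 38 mm.
(467 + 3) / 38 = 12.37, so 12 columns fit.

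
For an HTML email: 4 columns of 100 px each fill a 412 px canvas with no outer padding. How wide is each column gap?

4·100 + 3g = 412 → 3g = 12 → g = 4 px.

4 px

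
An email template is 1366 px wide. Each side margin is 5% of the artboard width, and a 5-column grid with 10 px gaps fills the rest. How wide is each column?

237.88 px

Margins: 5% × 1366 = 68.3 px each, so content = 1366 − 136.6 = 1229.4 px.
5 columns + 4 gaps: 5c + 4·10 = 1229.4.
5c = 1229.4 − 40 = 1189.4, so c = 237.88 px.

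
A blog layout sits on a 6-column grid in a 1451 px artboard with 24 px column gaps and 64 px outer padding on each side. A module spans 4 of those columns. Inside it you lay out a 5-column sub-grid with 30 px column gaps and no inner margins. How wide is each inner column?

Take off 128 px of margins, leaving 1323 px.
1323 − 5·24 = 1203; ÷6 gives c = 200.5 px.
4 columns plus 3 column gaps: 802 + 72 = 874 px.
5 columns + 4 column gaps: 5d + 4·30 = 874.
5d = 874 − 120 = 754, so d = 150.8 px.

150.8 px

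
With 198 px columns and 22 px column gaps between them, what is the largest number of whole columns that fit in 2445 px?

11 columns: 11·198 + 10·22 = 2398 px ≤ 2445.
12 columns: 2618 px > 2445. So 11.

11 columns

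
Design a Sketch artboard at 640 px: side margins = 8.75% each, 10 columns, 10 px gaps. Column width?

Each margin = 8.75% of 640 = 56 px; content = 640 − 2·56 = 528 px.
528 − 9·10 = 438; ÷10 gives c = 43.8 px.

43.8 px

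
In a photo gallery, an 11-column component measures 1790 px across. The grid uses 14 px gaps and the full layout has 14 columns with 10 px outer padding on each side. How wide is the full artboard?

2302 px

Subtracting 10 gaps of 14 leaves 1650 for 11 columns, so c = 150 px.
Total width: 2·10 + 14·150 + 13·14 = 2302 px.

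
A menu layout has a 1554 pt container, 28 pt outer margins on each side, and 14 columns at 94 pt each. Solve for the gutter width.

14 pt

Subtract both margins: 1554 − 2·28 = 1498 pt.
14 columns take 14·94 = 1316 pt; remaining 182 splits into 13 gutters.
g = 182 / 13 = 14 pt.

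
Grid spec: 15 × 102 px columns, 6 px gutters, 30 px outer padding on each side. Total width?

Total width: 2·30 + 15·102 + 14·6 = 1674 px.

1674 px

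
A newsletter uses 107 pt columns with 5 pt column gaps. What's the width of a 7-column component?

779 pt

Span of 7: 7·107 + 6·5 = 749 + 30 = 779 pt.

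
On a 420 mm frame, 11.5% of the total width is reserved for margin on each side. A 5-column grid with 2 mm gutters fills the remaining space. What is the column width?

63.08 mm

Margins: 11.5% × 420 = 48.3 mm each, so content = 420 − 96.6 = 323.4 mm.
5c + 4·2 = 323.4 → 5c = 315.4 → c = 63.08 mm.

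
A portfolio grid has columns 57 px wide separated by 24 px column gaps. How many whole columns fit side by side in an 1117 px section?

k columns need k·57 + (k−1)·24 = k·81 − 24.
k·81 − 24 ≤ 1117 → k ≤ 1141 / 81 ≈ 14.09, so k = 14.

14 columns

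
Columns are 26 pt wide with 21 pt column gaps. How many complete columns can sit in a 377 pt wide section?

k columns need k·26 + (k−1)·21 = k·47 − 21.
k·47 − 21 ≤ 377 → k ≤ 398 / 47 ≈ 8.47, so k = 8.

8 columns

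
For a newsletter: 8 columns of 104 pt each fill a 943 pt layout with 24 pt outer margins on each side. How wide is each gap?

9 pt

Subtract both margins: 943 − 2·24 = 895 pt.
8 columns take 8·104 = 832 pt; remaining 63 splits into 7 gaps.
g = 63 / 7 = 9 pt.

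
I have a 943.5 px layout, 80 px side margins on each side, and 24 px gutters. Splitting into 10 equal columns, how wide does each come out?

56.75 px

Subtract both margins: 943.5 − 2·80 = 783.5 px.
10c + 9·24 = 783.5 → 10c = 567.5 → c = 56.75 px.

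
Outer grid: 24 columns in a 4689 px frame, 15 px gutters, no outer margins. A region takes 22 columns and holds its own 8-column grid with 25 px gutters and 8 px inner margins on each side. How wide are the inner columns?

513.25 px

Subtracting 23 gutters of 15 leaves 4344 for 24 columns, so c = 181 px.
Span of 22: 22·181 + 21·15 = 3982 + 315 = 4297 px.
Inner content = 4297 − 2·8 = 4281 px.
8d + 7·25 = 4281 → 8d = 4106 → d = 513.25 px.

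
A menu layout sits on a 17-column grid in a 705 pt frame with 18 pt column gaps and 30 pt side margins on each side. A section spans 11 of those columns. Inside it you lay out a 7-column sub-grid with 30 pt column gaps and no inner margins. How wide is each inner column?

33 pt

Subtract both margins: 705 − 2·30 = 645 pt.
17c + 16·18 = 645 → 17c = 357 → c = 21 pt.
11 columns plus 10 column gaps: 231 + 180 = 411 pt.
7d + 6·30 = 411 → 7d = 231 → d = 33 pt.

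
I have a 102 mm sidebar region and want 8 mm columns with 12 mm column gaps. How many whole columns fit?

5 columns

Each extra column adds 8 + 12 = 20 mm.
(102 + 12) / 20 = 5.70, so 5 columns fit.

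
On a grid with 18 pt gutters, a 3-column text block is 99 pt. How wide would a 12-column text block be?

99 − 2·18 = 63; ÷3 gives c = 21 pt.
12-column span = 12·21 + 11·18 = 450 pt.

450 pt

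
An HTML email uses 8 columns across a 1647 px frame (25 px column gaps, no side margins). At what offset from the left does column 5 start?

8 columns + 7 column gaps: 8c + 7·25 = 1647.
8c = 1647 − 175 = 1472, so c = 184 px.
No margin, so column 5 starts at 4·(column + gutter) = 4·209 = 836 px.

836 px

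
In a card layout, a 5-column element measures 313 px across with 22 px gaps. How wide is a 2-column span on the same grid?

5 columns + 4 gaps: 5c + 4·22 = 313.
5c = 313 − 88 = 225, so c = 45 px.
2 columns plus 1 gap: 90 + 22 = 112 px.

112 px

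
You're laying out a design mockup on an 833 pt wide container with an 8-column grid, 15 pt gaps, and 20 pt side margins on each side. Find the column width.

86 pt

Content width = 833 − 2·20 = 793 pt.
8c + 7·15 = 793 → 8c = 688 → c = 86 pt.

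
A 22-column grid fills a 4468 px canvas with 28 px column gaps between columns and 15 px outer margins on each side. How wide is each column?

Subtract both margins: 4468 − 2·15 = 4438 px.
22c + 21·28 = 4438 → 22c = 3850 → c = 175 px.

175 px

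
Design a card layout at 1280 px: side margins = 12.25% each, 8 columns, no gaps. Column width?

Each margin = 12.25% of 1280 = 156.8 px; content = 1280 − 2·156.8 = 966.4 px.
966.4 / 8 = 120.8 px per column.

120.8 px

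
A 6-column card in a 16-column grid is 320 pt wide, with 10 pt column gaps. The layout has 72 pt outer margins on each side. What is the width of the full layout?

6 columns + 5 column gaps: 6c + 5·10 = 320.
6c = 320 − 50 = 270, so c = 45 pt.
Adding margins, columns and gutters: 144 + 720 + 150 = 1014 pt.

1014 pt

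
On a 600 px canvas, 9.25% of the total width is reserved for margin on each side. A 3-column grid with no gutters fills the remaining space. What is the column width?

163 px

600 × (1 − 2·9.25%) = 600 × 81.5% = 489 px for the columns.
With no gutters, each column is 489/3 = 163 px.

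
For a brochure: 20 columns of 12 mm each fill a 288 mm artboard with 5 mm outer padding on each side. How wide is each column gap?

Content width = 288 − 2·5 = 278 mm.
Columns use 240 mm, leaving 38 mm across 19 column gaps = 2 mm each.

2 mm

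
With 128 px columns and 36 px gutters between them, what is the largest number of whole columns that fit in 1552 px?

9 columns

k columns need k·128 + (k−1)·36 = k·164 − 36.
k·164 − 36 ≤ 1552 → k ≤ 1588 / 164 ≈ 9.68, so k = 9.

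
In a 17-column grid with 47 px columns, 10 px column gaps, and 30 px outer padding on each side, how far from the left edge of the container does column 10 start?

Before column 10: the margin + 9 columns + 9 column gaps.
Offset = 30 + 9·(47 + 10) = 30 + 513 = 543 px.

543 px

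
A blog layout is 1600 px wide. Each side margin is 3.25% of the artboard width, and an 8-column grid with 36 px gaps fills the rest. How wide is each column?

Each margin = 3.25% of 1600 = 52 px; content = 1600 − 2·52 = 1496 px.
8 columns + 7 gaps: 8c + 7·36 = 1496.
8c = 1496 − 252 = 1244, so c = 155.5 px.

155.5 px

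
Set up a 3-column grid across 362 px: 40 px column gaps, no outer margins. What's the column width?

94 px

3 columns + 2 column gaps: 3c + 2·40 = 362.
3c = 362 − 80 = 282, so c = 94 px.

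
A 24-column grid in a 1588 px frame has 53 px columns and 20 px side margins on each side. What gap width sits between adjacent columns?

12 px

Take off 40 px of margins, leaving 1548 px.
Columns use 1272 px, leaving 276 px across 23 gaps = 12 px each.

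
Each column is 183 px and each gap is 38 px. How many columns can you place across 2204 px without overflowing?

10 columns: 10·183 + 9·38 = 2172 px ≤ 2204.
11 columns: 2393 px > 2204. So 10.

10 columns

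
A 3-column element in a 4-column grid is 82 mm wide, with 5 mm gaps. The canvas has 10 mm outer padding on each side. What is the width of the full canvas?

131 mm

82 − 2·5 = 72; ÷3 gives c = 24 mm.
Canvas = 2·10 + 4·24 + 3·5 = 20 + 96 + 15 = 131 mm.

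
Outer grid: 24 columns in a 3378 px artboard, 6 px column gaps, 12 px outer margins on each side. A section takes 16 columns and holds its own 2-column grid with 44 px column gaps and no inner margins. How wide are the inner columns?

Take off 24 px of margins, leaving 3354 px.
Subtracting 23 column gaps of 6 leaves 3216 for 24 columns, so c = 134 px.
Span of 16: 16·134 + 15·6 = 2144 + 90 = 2234 px.
2 columns + 1 column gap: 2d + 1·44 = 2234.
2d = 2234 − 44 = 2190, so d = 1095 px.

1095 px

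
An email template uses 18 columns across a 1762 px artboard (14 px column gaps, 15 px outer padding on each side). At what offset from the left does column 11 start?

985 px

Take off 30 px of margins, leaving 1732 px.
Subtracting 17 column gaps of 14 leaves 1494 for 18 columns, so c = 83 px.
Before column 11: the margin + 10 columns + 10 column gaps.
Offset = 15 + 10·(83 + 14) = 15 + 970 = 985 px.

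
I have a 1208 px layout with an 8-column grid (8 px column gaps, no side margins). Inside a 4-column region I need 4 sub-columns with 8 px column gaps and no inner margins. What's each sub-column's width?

144 px

Subtracting 7 column gaps of 8 leaves 1152 for 8 columns, so c = 144 px.
4 columns plus 3 column gaps: 576 + 24 = 600 px.
600 − 3·8 = 576; ÷4 gives d = 144 px.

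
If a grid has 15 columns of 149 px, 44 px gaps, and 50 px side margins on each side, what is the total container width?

2951 px

Container = 2·50 + 15·149 + 14·44 = 100 + 2235 + 616 = 2951 px.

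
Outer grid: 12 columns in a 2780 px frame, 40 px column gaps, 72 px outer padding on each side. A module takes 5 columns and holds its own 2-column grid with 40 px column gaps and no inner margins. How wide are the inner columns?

Outer content = 2780 − 2·72 = 2636 px.
Subtracting 11 column gaps of 40 leaves 2196 for 12 columns, so c = 183 px.
5 columns plus 4 column gaps: 915 + 160 = 1075 px.
Subtracting 1 column gap of 40 leaves 1035 for 2 columns, so d = 517.5 px.

517.5 px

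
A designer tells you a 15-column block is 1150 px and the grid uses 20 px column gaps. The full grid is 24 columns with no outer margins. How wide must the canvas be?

Subtracting 14 column gaps of 20 leaves 870 for 15 columns, so c = 58 px.
Summing: 1392 + 460 = 1852 px.

1852 px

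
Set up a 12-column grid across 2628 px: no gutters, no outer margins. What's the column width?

With no gutters, each column is 2628/12 = 219 px.

219 px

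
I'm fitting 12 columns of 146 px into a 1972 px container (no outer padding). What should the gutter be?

20 px

12·146 + 11g = 1972 → 11g = 220 → g = 20 px.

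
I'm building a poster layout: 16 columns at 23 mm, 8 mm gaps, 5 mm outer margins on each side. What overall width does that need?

Adding margins, columns and gutters: 10 + 368 + 120 = 498 mm.

498 mm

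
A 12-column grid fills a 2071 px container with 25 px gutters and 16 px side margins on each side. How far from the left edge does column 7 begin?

Inside the margins: 2071 − 32 = 2039 px.
Subtracting 11 gutters of 25 leaves 1764 for 12 columns, so c = 147 px.
Column 7 starts at margin + 6·(column + gutter) = 16 + 6·172 = 1048 px.

1048 px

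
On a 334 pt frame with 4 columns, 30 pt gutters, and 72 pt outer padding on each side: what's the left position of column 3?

Subtract both margins: 334 − 2·72 = 190 pt.
190 − 3·30 = 100; ÷4 gives c = 25 pt.
Before column 3: the margin + 2 columns + 2 gutters.
Offset = 72 + 2·(25 + 30) = 72 + 110 = 182 pt.

182 pt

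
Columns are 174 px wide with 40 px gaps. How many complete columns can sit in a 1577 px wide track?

7 columns

7 columns: 7·174 + 6·40 = 1458 px ≤ 1577.
8 columns: 1672 px > 1577. So 7.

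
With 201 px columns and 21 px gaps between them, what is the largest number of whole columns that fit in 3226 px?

14 columns

Each extra column adds 201 + 21 = 222 px.
(3226 + 21) / 222 = 14.63, so 14 columns fit.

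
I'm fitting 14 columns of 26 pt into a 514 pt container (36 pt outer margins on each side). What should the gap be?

Inside the margins: 514 − 72 = 442 pt.
14·26 + 13g = 442 → 13g = 78 → g = 6 pt.

6 pt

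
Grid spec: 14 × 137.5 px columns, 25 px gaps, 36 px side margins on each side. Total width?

2322 px

Adding margins, columns and gutters: 72 + 1925 + 325 = 2322 px.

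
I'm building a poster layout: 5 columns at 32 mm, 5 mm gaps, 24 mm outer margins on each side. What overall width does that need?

Adding margins, columns and gutters: 48 + 160 + 20 = 228 mm.

228 mm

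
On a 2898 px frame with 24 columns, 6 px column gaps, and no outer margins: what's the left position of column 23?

24c + 23·6 = 2898 → 24c = 2760 → c = 115 px.
Before column 23: 22 columns + 22 column gaps.
Offset = 22·(115 + 6) = 22·121 = 2662 px.

2662 px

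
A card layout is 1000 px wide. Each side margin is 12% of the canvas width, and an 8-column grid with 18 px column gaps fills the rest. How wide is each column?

1000 × (1 − 2·12%) = 1000 × 76% = 760 px for the columns.
Subtracting 7 column gaps of 18 leaves 634 for 8 columns, so c = 79.25 px.

79.25 px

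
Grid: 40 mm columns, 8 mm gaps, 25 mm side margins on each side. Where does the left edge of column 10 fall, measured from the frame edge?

Column 10 starts at margin + 9·(column + gutter) = 25 + 9·48 = 457 mm.

457 mm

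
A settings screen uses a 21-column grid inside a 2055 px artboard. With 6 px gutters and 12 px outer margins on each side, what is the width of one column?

91 px

Take off 24 px of margins, leaving 2031 px.
2031 − 20·6 = 1911; ÷21 gives c = 91 px.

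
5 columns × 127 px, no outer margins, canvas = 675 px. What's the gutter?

10 px

5 columns take 5·127 = 635 px; remaining 40 splits into 4 gutters.
g = 40 / 4 = 10 px.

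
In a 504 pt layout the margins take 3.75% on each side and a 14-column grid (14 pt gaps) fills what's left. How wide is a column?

20.3 pt

Each margin = 3.75% of 504 = 18.9 pt; content = 504 − 2·18.9 = 466.2 pt.
Subtracting 13 gaps of 14 leaves 284.2 for 14 columns, so c = 20.3 pt.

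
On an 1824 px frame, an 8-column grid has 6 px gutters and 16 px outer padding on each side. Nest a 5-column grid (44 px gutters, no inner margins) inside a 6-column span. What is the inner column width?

Outer content = 1824 − 2·16 = 1792 px.
8 columns + 7 gutters: 8c + 7·6 = 1792.
8c = 1792 − 42 = 1750, so c = 218.75 px.
Span of 6: 6·218.75 + 5·6 = 1312.5 + 30 = 1342.5 px.
1342.5 − 4·44 = 1166.5; ÷5 gives d = 233.3 px.

233.3 px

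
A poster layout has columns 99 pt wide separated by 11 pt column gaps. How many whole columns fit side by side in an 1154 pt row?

10 columns

k columns need k·99 + (k−1)·11 = k·110 − 11.
k·110 − 11 ≤ 1154 → k ≤ 1165 / 110 ≈ 10.59, so k = 10.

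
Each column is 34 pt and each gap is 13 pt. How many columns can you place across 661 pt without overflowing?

14 columns

14 columns: 14·34 + 13·13 = 645 pt ≤ 661.
15 columns: 692 pt > 661. So 14.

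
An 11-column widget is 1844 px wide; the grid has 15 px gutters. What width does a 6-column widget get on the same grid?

999 px

Subtracting 10 gutters of 15 leaves 1694 for 11 columns, so c = 154 px.
6 columns plus 5 gutters: 924 + 75 = 999 px.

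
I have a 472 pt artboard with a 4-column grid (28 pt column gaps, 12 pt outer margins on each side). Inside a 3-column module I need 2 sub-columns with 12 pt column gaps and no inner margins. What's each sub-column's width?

Take off 24 pt of margins, leaving 448 pt.
4c + 3·28 = 448 → 4c = 364 → c = 91 pt.
Span of 3: 3·91 + 2·28 = 273 + 56 = 329 pt.
Subtracting 1 column gap of 12 leaves 317 for 2 columns, so d = 158.5 pt.

158.5 pt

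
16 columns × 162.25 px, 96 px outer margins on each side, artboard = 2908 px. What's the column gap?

8 px

Take off 192 px of margins, leaving 2716 px.
16·162.25 + 15g = 2716 → 15g = 120 → g = 8 px.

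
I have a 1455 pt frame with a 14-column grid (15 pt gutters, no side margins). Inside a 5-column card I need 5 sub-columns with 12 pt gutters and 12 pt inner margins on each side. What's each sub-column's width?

1455 − 13·15 = 1260; ÷14 gives c = 90 pt.
Span of 5: 5·90 + 4·15 = 450 + 60 = 510 pt.
Inner content = 510 − 2·12 = 486 pt.
5 columns + 4 gutters: 5d + 4·12 = 486.
5d = 486 − 48 = 438, so d = 87.6 pt.

87.6 pt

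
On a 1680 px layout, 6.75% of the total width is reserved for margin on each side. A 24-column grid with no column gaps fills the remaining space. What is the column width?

Each margin = 6.75% of 1680 = 113.4 px; content = 1680 − 2·113.4 = 1453.2 px.
With no column gaps, each column is 1453.2/24 = 60.55 px.

60.55 px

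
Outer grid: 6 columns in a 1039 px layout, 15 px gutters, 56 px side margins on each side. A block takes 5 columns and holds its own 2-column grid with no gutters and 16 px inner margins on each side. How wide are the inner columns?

Take off 112 px of margins, leaving 927 px.
Subtracting 5 gutters of 15 leaves 852 for 6 columns, so c = 142 px.
5 columns plus 4 gutters: 710 + 60 = 770 px.
Inner content = 770 − 2·16 = 738 px.
738 / 2 = 369 px per column.

369 px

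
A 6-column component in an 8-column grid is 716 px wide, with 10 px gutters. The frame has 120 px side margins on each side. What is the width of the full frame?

1198 px

6 columns + 5 gutters: 6c + 5·10 = 716.
6c = 716 − 50 = 666, so c = 111 px.
Adding margins, columns and gutters: 240 + 888 + 70 = 1198 px.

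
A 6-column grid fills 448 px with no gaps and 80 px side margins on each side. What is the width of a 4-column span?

192 px

Take off 160 px of margins, leaving 288 px.
288 / 6 = 48 px per column.
4-column span = 4·48 = 192 px.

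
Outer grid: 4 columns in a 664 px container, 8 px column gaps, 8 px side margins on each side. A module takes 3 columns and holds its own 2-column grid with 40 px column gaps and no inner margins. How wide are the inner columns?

222 px

Inside the margins: 664 − 16 = 648 px.
4c + 3·8 = 648 → 4c = 624 → c = 156 px.
3 columns plus 2 column gaps: 468 + 16 = 484 px.
484 − 1·40 = 444; ÷2 gives d = 222 px.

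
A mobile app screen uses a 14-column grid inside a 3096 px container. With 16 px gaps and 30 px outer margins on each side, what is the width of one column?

Take off 60 px of margins, leaving 3036 px.
3036 − 13·16 = 2828; ÷14 gives c = 202 px.

202 px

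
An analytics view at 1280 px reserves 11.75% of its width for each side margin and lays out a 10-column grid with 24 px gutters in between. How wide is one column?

76.32 px

Each margin = 11.75% of 1280 = 150.4 px; content = 1280 − 2·150.4 = 979.2 px.
10 columns + 9 gutters: 10c + 9·24 = 979.2.
10c = 979.2 − 216 = 763.2, so c = 76.32 px.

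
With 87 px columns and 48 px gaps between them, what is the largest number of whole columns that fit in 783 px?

6 columns

6 columns: 6·87 + 5·48 = 762 px ≤ 783.
7 columns: 897 px > 783. So 6.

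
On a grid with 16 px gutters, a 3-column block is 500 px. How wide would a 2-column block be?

328 px

3c + 2·16 = 500 → 3c = 468 → c = 156 px.
2-column span = 2·156 + 1·16 = 328 px.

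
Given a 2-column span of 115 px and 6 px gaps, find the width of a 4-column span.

Subtracting 1 gap of 6 leaves 109 for 2 columns, so c = 54.5 px.
4-column span = 4·54.5 + 3·6 = 236 px.

236 px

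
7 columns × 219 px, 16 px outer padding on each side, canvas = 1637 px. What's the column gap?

Content width = 1637 − 2·16 = 1605 px.
Columns use 1533 px, leaving 72 px across 6 column gaps = 12 px each.

12 px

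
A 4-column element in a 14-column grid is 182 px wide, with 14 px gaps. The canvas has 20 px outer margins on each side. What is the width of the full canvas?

712 px

4 columns + 3 gaps: 4c + 3·14 = 182.
4c = 182 − 42 = 140, so c = 35 px.
Total width: 2·20 + 14·35 + 13·14 = 712 px.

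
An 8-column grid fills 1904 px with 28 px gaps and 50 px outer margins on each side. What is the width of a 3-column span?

659 px

Subtract both margins: 1904 − 2·50 = 1804 px.
8c + 7·28 = 1804 → 8c = 1608 → c = 201 px.
Span of 3: 3·201 + 2·28 = 603 + 56 = 659 px.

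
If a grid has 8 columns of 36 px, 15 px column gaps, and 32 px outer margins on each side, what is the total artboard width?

Artboard = 2·32 + 8·36 + 7·15 = 64 + 288 + 105 = 457 px.

457 px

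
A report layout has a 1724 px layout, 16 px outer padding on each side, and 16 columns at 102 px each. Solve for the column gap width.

Inside the margins: 1724 − 32 = 1692 px.
Columns use 1632 px, leaving 60 px across 15 column gaps = 4 px each.

4 px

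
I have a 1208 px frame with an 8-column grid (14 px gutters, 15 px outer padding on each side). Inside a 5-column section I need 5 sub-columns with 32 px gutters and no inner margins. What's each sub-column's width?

120.6 px

Inside the margins: 1208 − 30 = 1178 px.
Subtracting 7 gutters of 14 leaves 1080 for 8 columns, so c = 135 px.
Span of 5: 5·135 + 4·14 = 675 + 56 = 731 px.
731 − 4·32 = 603; ÷5 gives d = 120.6 px.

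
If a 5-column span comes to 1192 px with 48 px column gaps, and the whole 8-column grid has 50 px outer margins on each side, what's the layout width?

2036 px

1192 − 4·48 = 1000; ÷5 gives c = 200 px.
Adding margins, columns and gutters: 100 + 1600 + 336 = 2036 px.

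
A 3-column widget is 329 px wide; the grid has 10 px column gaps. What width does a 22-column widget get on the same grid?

2476 px

3 columns + 2 column gaps: 3c + 2·10 = 329.
3c = 329 − 20 = 309, so c = 103 px.
22-column span = 22·103 + 21·10 = 2476 px.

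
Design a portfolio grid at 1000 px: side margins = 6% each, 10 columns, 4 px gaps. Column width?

84.4 px

Margins: 6% × 1000 = 60 px each, so content = 1000 − 120 = 880 px.
10c + 9·4 = 880 → 10c = 844 → c = 84.4 px.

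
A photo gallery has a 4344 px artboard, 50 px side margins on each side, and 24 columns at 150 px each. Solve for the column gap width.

28 px

Subtract both margins: 4344 − 2·50 = 4244 px.
24·150 + 23g = 4244 → 23g = 644 → g = 28 px.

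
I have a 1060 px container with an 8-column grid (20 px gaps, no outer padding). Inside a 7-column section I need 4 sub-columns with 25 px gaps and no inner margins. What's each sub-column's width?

8c + 7·20 = 1060 → 8c = 920 → c = 115 px.
7 columns plus 6 gaps: 805 + 120 = 925 px.
925 − 3·25 = 850; ÷4 gives d = 212.5 px.

212.5 px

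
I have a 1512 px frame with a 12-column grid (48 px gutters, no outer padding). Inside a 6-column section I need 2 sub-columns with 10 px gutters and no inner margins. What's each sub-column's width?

361 px

12 columns + 11 gutters: 12c + 11·48 = 1512.
12c = 1512 − 528 = 984, so c = 82 px.
6-column span = 6·82 + 5·48 = 732 px.
2d + 1·10 = 732 → 2d = 722 → d = 361 px.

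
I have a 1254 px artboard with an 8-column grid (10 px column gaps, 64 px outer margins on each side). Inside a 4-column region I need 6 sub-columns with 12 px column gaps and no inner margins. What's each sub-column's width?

83 px

Subtract both margins: 1254 − 2·64 = 1126 px.
8 columns + 7 column gaps: 8c + 7·10 = 1126.
8c = 1126 − 70 = 1056, so c = 132 px.
4-column span = 4·132 + 3·10 = 558 px.
6 columns + 5 column gaps: 6d + 5·12 = 558.
6d = 558 − 60 = 498, so d = 83 px.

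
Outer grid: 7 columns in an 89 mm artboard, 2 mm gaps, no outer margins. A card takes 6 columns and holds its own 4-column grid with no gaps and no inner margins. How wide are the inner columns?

19 mm

7 columns + 6 gaps: 7c + 6·2 = 89.
7c = 89 − 12 = 77, so c = 11 mm.
6-column span = 6·11 + 5·2 = 76 mm.
76 / 4 = 19 mm per column.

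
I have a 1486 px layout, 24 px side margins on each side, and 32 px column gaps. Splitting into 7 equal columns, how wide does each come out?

Take off 48 px of margins, leaving 1438 px.
Subtracting 6 column gaps of 32 leaves 1246 for 7 columns, so c = 178 px.

178 px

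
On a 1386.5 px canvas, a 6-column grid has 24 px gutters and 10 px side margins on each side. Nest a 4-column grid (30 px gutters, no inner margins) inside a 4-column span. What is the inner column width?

203.25 px

Outer content = 1386.5 − 2·10 = 1366.5 px.
6 columns + 5 gutters: 6c + 5·24 = 1366.5.
6c = 1366.5 − 120 = 1246.5, so c = 207.75 px.
4 columns plus 3 gutters: 831 + 72 = 903 px.
903 − 3·30 = 813; ÷4 gives d = 203.25 px.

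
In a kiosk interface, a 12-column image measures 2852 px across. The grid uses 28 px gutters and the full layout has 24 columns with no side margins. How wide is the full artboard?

2852 − 11·28 = 2544; ÷12 gives c = 212 px.
Summing: 5088 + 644 = 5732 px.

5732 px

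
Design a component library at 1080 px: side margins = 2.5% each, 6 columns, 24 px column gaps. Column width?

1080 × (1 − 2·2.5%) = 1080 × 95% = 1026 px for the columns.
6 columns + 5 column gaps: 6c + 5·24 = 1026.
6c = 1026 − 120 = 906, so c = 151 px.

151 px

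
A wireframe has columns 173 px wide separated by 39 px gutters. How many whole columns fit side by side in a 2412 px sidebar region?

k columns need k·173 + (k−1)·39 = k·212 − 39.
k·212 − 39 ≤ 2412 → k ≤ 2451 / 212 ≈ 11.56, so k = 11.

11 columns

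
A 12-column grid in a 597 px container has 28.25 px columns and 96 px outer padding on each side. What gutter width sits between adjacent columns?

6 px

Inside the margins: 597 − 192 = 405 px.
Columns use 339 px, leaving 66 px across 11 gutters = 6 px each.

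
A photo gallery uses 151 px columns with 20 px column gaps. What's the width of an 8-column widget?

Span of 8: 8·151 + 7·20 = 1208 + 140 = 1348 px.

1348 px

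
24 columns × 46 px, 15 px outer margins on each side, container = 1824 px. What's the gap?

30 px

Subtract both margins: 1824 − 2·15 = 1794 px.
24 columns take 24·46 = 1104 px; remaining 690 splits into 23 gaps.
g = 690 / 23 = 30 px.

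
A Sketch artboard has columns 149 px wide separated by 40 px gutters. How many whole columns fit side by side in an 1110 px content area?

6 columns

Each extra column adds 149 + 40 = 189 px.
(1110 + 40) / 189 = 6.08, so 6 columns fit.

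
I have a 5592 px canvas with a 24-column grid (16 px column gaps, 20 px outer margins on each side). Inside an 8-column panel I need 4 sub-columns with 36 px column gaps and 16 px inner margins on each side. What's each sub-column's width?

425 px

Inside the margins: 5592 − 40 = 5552 px.
24c + 23·16 = 5552 → 24c = 5184 → c = 216 px.
Span of 8: 8·216 + 7·16 = 1728 + 112 = 1840 px.
Inner content = 1840 − 2·16 = 1808 px.
4d + 3·36 = 1808 → 4d = 1700 → d = 425 px.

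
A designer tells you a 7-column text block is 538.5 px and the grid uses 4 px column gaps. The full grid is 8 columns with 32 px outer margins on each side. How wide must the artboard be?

7c + 6·4 = 538.5 → 7c = 514.5 → c = 73.5 px.
Adding margins, columns and gutters: 64 + 588 + 28 = 680 px.

680 px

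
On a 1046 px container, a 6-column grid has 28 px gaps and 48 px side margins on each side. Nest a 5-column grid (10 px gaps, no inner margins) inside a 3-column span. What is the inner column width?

84.2 px

Inside the margins: 1046 − 96 = 950 px.
6 columns + 5 gaps: 6c + 5·28 = 950.
6c = 950 − 140 = 810, so c = 135 px.
Span of 3: 3·135 + 2·28 = 405 + 56 = 461 px.
Subtracting 4 gaps of 10 leaves 421 for 5 columns, so d = 84.2 px.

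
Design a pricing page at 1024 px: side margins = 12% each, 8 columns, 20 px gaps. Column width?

79.78 px

1024 × (1 − 2·12%) = 1024 × 76% = 778.24 px for the columns.
Subtracting 7 gaps of 20 leaves 638.24 for 8 columns, so c = 79.78 px.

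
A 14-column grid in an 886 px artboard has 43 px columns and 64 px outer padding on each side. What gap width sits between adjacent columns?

12 px

Inside the margins: 886 − 128 = 758 px.
Columns use 602 px, leaving 156 px across 13 gaps = 12 px each.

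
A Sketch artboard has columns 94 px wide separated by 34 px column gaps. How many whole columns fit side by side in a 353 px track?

k columns need k·94 + (k−1)·34 = k·128 − 34.
k·128 − 34 ≤ 353 → k ≤ 387 / 128 ≈ 3.02, so k = 3.

3 columns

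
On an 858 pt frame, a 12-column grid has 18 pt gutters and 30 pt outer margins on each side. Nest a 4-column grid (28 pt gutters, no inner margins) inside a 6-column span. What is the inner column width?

Subtract both margins: 858 − 2·30 = 798 pt.
12 columns + 11 gutters: 12c + 11·18 = 798.
12c = 798 − 198 = 600, so c = 50 pt.
Span of 6: 6·50 + 5·18 = 300 + 90 = 390 pt.
Subtracting 3 gutters of 28 leaves 306 for 4 columns, so d = 76.5 pt.

76.5 pt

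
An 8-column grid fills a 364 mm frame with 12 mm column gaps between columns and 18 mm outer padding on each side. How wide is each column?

Take off 36 mm of margins, leaving 328 mm.
8 columns + 7 column gaps: 8c + 7·12 = 328.
8c = 328 − 84 = 244, so c = 30.5 mm.

30.5 mm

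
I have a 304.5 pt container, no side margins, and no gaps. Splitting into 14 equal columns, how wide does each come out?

21.75 pt

304.5 / 14 = 21.75 pt per column.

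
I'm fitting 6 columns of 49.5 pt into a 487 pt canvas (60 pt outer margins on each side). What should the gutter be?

14 pt

Subtract both margins: 487 − 2·60 = 367 pt.
Columns use 297 pt, leaving 70 pt across 5 gutters = 14 pt each.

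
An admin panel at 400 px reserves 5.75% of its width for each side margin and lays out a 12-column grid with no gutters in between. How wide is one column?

29.5 px

400 × (1 − 2·5.75%) = 400 × 88.5% = 354 px for the columns.
12c = 354 → c = 29.5 px.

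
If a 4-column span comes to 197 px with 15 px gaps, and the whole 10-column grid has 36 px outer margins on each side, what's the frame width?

587 px

4c + 3·15 = 197 → 4c = 152 → c = 38 px.
Adding margins, columns and gutters: 72 + 380 + 135 = 587 px.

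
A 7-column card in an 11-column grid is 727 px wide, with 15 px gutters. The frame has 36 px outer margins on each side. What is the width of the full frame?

1223 px

7 columns + 6 gutters: 7c + 6·15 = 727.
7c = 727 − 90 = 637, so c = 91 px.
Total width: 2·36 + 11·91 + 10·15 = 1223 px.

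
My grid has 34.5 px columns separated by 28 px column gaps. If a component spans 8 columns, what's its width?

472 px

8-column span = 8·34.5 + 7·28 = 472 px.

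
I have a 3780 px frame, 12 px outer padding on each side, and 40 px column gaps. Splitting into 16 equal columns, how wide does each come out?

197.25 px

Inside the margins: 3780 − 24 = 3756 px.
16 columns + 15 column gaps: 16c + 15·40 = 3756.
16c = 3756 − 600 = 3156, so c = 197.25 px.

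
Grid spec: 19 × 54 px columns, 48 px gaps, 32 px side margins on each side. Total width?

Artboard = 2·32 + 19·54 + 18·48 = 64 + 1026 + 864 = 1954 px.

1954 px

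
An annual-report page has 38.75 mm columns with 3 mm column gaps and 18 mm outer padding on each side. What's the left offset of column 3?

101.5 mm

Column 3 starts at margin + 2·(column + gutter) = 18 + 2·41.75 = 101.5 mm.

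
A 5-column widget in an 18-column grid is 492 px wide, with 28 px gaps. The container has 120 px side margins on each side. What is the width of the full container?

2084 px

Subtracting 4 gaps of 28 leaves 380 for 5 columns, so c = 76 px.
Container = 2·120 + 18·76 + 17·28 = 240 + 1368 + 476 = 2084 px.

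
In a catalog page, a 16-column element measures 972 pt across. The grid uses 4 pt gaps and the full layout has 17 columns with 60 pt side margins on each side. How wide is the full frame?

1153 pt

972 − 15·4 = 912; ÷16 gives c = 57 pt.
Frame = 2·60 + 17·57 + 16·4 = 120 + 969 + 64 = 1153 pt.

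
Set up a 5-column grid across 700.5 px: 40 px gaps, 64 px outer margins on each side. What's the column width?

Inside the margins: 700.5 − 128 = 572.5 px.
Subtracting 4 gaps of 40 leaves 412.5 for 5 columns, so c = 82.5 px.

82.5 px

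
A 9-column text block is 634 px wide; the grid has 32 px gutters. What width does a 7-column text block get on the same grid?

9 columns + 8 gutters: 9c + 8·32 = 634.
9c = 634 − 256 = 378, so c = 42 px.
7-column span = 7·42 + 6·32 = 486 px.

486 px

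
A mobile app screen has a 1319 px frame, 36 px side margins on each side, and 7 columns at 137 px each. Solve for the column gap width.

48 px

Inside the margins: 1319 − 72 = 1247 px.
7 columns take 7·137 = 959 px; remaining 288 splits into 6 column gaps.
g = 288 / 6 = 48 px.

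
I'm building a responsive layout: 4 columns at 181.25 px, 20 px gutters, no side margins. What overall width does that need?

Frame = 4·181.25 + 3·20 = 725 + 60 = 785 px.

785 px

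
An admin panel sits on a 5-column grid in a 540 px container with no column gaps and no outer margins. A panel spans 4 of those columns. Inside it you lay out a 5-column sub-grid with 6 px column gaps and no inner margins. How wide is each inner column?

81.6 px

With no column gaps, each column is 540/5 = 108 px.
With no column gaps, 4 columns span 4·108 = 432 px.
5 columns + 4 column gaps: 5d + 4·6 = 432.
5d = 432 − 24 = 408, so d = 81.6 px.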